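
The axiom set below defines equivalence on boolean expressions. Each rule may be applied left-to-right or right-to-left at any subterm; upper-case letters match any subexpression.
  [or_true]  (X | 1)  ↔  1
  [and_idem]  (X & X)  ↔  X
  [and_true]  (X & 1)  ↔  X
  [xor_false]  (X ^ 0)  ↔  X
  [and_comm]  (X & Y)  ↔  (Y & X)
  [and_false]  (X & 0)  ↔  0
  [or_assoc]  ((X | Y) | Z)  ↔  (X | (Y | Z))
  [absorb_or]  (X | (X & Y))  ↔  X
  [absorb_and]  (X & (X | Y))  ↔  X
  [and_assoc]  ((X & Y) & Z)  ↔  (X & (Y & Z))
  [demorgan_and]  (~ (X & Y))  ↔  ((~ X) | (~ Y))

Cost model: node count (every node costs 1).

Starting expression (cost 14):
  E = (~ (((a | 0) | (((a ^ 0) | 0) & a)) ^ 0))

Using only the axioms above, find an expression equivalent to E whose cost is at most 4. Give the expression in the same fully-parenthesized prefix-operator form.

(~ (a | 0))   [cost 4]

step 1: xor_false (→) rewrites (((a | 0) | (((a ^ 0) | 0) & a)) ^ 0) into ((a | 0) | (((a ^ 0) | 0) & a)), now (~ ((a | 0) | (((a ^ 0) | 0) & a)))
step 2: xor_false (→) rewrites (a ^ 0) into a, now (~ ((a | 0) | ((a | 0) & a)))
step 3: absorb_or (→) rewrites ((a | 0) | ((a | 0) & a)) into (a | 0), reaching cost 4 (bound 4)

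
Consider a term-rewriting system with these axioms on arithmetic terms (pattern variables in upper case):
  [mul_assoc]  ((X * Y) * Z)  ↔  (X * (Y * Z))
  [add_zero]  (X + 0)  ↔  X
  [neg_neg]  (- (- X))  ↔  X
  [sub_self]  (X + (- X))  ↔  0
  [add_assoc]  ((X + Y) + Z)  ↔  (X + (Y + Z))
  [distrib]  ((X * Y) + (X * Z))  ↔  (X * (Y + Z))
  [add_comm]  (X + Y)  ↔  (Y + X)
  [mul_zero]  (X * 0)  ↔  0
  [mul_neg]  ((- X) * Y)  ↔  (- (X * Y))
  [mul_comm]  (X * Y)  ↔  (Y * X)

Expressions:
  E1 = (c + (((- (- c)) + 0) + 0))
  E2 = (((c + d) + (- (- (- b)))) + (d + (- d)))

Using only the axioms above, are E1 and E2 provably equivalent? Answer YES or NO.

Every axiom is a valid identity, so a rewrite proof would force E1 and E2 to agree under every assignment.
At b=0, c=0, d=1: E1 = 0 but E2 = 1; they differ, so no derivation exists.

NO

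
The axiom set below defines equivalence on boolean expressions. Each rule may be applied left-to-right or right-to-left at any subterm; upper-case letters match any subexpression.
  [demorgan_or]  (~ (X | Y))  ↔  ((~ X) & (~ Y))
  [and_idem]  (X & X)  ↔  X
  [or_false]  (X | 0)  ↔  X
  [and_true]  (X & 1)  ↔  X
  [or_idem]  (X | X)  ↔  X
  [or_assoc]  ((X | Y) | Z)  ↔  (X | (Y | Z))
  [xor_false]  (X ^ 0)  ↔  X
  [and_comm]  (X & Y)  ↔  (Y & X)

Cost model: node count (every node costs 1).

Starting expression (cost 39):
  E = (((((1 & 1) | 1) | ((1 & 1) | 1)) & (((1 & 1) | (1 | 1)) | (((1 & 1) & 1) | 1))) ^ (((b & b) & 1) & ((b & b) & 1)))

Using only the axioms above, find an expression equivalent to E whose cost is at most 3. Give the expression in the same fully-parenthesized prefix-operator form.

1. [and_idem →] (1 & 1)  →  1;  E = (((((1 & 1) | 1) | ((1 & 1) | 1)) & (((1 & 1) | (1 | 1)) | ((1 & 1) | 1))) ^ (((b & b) & 1) & ((b & b) & 1)))
2. [or_idem →] (1 | 1)  →  1;  E = (((((1 & 1) | 1) | ((1 & 1) | 1)) & (((1 & 1) | 1) | ((1 & 1) | 1))) ^ (((b & b) & 1) & ((b & b) & 1)))
3. [and_idem →] ((((1 & 1) | 1) | ((1 & 1) | 1)) & (((1 & 1) | 1) | ((1 & 1) | 1)))  →  (((1 & 1) | 1) | ((1 & 1) | 1));  E = ((((1 & 1) | 1) | ((1 & 1) | 1)) ^ (((b & b) & 1) & ((b & b) & 1)))
4. [or_idem →] (((1 & 1) | 1) | ((1 & 1) | 1))  →  ((1 & 1) | 1);  E = (((1 & 1) | 1) ^ (((b & b) & 1) & ((b & b) & 1)))
5. [and_idem →] (((b & b) & 1) & ((b & b) & 1))  →  ((b & b) & 1);  E = (((1 & 1) | 1) ^ ((b & b) & 1))
6. [and_idem →] (b & b)  →  b;  E = (((1 & 1) | 1) ^ (b & 1))
7. [and_idem →] (1 & 1)  →  1;  E = ((1 | 1) ^ (b & 1))
8. [and_true →] (b & 1)  →  b;  E = ((1 | 1) ^ b)
9. [or_idem →] (1 | 1)  →  1;  cost 3 ≤ 3, done

(1 ^ b)   [cost 3]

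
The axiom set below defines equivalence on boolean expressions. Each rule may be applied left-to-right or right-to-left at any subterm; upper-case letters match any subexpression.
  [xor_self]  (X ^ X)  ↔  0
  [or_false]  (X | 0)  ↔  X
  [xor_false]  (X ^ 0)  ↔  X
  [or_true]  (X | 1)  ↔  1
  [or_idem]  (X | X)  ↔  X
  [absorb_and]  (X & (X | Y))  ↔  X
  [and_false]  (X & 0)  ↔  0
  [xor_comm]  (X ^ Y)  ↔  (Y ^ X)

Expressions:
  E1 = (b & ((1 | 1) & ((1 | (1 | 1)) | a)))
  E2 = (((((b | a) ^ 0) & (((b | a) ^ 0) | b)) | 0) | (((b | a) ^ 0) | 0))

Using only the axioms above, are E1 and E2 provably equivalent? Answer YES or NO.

Every axiom is a valid identity, so a rewrite proof would force E1 and E2 to agree under every assignment.
At a=1, b=0: E1 = 0 but E2 = 1; they differ, so no derivation exists.

NO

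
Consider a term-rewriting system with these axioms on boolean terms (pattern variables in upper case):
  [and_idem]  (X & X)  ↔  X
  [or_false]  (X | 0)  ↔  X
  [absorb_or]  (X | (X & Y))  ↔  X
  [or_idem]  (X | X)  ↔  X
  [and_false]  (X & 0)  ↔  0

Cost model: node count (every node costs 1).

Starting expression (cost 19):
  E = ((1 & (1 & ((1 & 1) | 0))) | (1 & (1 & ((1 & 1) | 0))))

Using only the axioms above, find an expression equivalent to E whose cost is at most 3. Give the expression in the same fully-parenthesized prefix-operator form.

(1 & 1)   [cost 3]

(1) ((1 & (1 & ((1 & 1) | 0))) | (1 & (1 & ((1 & 1) | 0))))  =[or_idem →]=  (1 & (1 & ((1 & 1) | 0)))
(2) ((1 & 1) | 0)  =[or_false →]=  (1 & 1)    ⊢ (1 & (1 & (1 & 1)))
(3) (1 & 1)  =[and_idem →]=  1    ⊢ (1 & (1 & 1))
(4) (1 & 1)  =[and_idem →]=  1    ⊢ cost 3, within 3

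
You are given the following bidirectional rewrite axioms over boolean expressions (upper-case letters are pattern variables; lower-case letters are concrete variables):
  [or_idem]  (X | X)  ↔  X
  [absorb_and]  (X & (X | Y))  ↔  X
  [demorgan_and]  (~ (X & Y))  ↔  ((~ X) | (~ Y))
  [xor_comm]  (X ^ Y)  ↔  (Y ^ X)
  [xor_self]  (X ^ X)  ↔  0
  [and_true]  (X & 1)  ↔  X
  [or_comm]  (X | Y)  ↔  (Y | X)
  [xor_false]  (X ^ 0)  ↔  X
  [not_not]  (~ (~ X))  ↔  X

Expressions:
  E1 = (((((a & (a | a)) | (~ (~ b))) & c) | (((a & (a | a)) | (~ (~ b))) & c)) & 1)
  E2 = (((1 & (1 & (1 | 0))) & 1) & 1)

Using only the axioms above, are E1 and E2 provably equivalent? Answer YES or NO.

NO

Every axiom is a valid identity, so a rewrite proof would force E1 and E2 to agree under every assignment.
At a=0, b=0, c=0: E1 = 0 but E2 = 1; they differ, so no derivation exists.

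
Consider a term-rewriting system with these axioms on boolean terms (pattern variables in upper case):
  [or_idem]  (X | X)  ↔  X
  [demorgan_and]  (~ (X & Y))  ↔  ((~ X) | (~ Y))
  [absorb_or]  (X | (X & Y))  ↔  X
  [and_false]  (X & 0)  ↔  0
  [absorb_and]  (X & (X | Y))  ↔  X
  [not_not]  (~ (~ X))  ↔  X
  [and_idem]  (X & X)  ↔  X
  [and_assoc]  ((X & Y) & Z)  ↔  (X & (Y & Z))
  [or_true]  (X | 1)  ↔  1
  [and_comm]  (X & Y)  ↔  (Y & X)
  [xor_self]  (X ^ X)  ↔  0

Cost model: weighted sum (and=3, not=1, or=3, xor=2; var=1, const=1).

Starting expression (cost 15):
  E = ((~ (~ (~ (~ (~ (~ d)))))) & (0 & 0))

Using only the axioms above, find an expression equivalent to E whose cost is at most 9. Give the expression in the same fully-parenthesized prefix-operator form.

step 1: not_not (→) rewrites (~ (~ (~ d))) into (~ d), now ((~ (~ (~ (~ d)))) & (0 & 0))
step 2: not_not (→) rewrites (~ (~ (~ d))) into (~ d), now ((~ (~ d)) & (0 & 0))
step 3: not_not (→) rewrites (~ (~ d)) into d, reaching cost 9 (bound 9)

(d & (0 & 0))   [cost 9]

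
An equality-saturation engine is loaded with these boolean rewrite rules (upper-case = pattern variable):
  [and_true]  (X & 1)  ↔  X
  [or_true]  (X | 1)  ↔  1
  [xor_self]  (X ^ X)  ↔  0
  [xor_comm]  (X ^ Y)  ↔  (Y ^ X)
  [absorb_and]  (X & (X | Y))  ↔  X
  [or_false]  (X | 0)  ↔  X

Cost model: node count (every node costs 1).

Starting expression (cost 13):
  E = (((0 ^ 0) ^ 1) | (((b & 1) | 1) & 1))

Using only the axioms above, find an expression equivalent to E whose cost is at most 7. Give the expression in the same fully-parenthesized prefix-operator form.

((0 ^ 1) | (b | 1))   [cost 7]

step 1: and_true (→) rewrites (b & 1) into b, now (((0 ^ 0) ^ 1) | ((b | 1) & 1))
step 2: and_true (→) rewrites ((b | 1) & 1) into (b | 1), now (((0 ^ 0) ^ 1) | (b | 1))
step 3: xor_self (→) rewrites (0 ^ 0) into 0, reaching cost 7 (bound 7)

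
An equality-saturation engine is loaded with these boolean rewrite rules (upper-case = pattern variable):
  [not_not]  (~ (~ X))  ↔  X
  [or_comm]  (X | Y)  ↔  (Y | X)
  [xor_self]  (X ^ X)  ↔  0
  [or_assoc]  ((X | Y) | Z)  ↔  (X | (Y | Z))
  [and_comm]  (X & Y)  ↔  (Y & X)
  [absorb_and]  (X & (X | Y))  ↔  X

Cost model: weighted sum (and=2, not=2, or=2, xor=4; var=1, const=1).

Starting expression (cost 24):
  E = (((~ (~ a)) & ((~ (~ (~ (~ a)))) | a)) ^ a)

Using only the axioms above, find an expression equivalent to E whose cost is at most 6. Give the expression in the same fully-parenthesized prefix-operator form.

step 1: not_not (→) rewrites (~ (~ (~ a))) into (~ a), now (((~ (~ a)) & ((~ (~ a)) | a)) ^ a)
step 2: absorb_and (→) rewrites ((~ (~ a)) & ((~ (~ a)) | a)) into (~ (~ a)), now ((~ (~ a)) ^ a)
step 3: not_not (→) rewrites (~ (~ a)) into a, reaching cost 6 (bound 6)

(a ^ a)   [cost 6]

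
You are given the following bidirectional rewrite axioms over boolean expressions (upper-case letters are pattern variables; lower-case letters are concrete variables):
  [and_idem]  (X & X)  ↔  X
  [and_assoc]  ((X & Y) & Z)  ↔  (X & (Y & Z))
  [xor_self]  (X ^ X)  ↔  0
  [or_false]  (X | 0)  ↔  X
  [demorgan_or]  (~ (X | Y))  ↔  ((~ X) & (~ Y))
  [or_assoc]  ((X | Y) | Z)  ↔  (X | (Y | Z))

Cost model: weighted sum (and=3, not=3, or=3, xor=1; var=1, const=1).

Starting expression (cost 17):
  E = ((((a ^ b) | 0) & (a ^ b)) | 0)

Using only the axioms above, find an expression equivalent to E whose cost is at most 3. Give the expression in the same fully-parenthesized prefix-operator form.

(a ^ b)   [cost 3]

step 1: or_false (→) rewrites ((((a ^ b) | 0) & (a ^ b)) | 0) into (((a ^ b) | 0) & (a ^ b))
step 2: or_false (→) rewrites ((a ^ b) | 0) into (a ^ b), now ((a ^ b) & (a ^ b))
step 3: and_idem (→) rewrites ((a ^ b) & (a ^ b)) into (a ^ b), reaching cost 3 (bound 3)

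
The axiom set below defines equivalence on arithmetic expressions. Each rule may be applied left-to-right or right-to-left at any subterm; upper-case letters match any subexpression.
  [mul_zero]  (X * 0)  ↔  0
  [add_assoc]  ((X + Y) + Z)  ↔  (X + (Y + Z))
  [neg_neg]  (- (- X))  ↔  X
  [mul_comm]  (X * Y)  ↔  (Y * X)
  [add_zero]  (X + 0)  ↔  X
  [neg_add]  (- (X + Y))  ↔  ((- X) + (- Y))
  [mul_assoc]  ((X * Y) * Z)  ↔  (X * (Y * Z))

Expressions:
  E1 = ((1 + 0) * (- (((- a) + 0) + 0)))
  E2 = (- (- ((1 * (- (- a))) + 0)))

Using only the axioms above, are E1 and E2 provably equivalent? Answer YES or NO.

(1) (((- a) + 0) + 0)  =[add_zero →]=  ((- a) + 0)    ⊢ ((1 + 0) * (- ((- a) + 0)))
(2) (1 + 0)  =[add_zero →]=  1    ⊢ (1 * (- ((- a) + 0)))
(3) ((- a) + 0)  =[add_zero →]=  (- a)    ⊢ (1 * (- (- a)))
(4) (1 * (- (- a)))  =[add_zero ←]=  ((1 * (- (- a))) + 0)
(5) ((1 * (- (- a))) + 0)  =[neg_neg ←]=  (- (- ((1 * (- (- a))) + 0)))    ⊢ E2

YES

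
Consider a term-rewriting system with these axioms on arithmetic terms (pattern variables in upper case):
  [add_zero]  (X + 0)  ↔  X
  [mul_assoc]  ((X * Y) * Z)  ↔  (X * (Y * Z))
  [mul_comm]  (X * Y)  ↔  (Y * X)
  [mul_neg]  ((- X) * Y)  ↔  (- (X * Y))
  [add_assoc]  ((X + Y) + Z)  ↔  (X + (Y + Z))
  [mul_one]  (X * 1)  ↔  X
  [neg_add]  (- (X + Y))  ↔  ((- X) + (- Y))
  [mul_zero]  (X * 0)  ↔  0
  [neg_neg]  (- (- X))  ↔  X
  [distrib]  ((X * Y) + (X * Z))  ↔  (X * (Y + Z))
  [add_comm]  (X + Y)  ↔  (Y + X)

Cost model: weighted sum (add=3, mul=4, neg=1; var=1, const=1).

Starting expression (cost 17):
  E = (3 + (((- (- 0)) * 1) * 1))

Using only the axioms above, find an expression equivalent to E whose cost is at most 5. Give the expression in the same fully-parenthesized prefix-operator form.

step 1: mul_one (→) rewrites (((- (- 0)) * 1) * 1) into ((- (- 0)) * 1), now (3 + ((- (- 0)) * 1))
step 2: mul_one (→) rewrites ((- (- 0)) * 1) into (- (- 0)), now (3 + (- (- 0)))
step 3: neg_neg (→) rewrites (- (- 0)) into 0, reaching cost 5 (bound 5)

(3 + 0)   [cost 5]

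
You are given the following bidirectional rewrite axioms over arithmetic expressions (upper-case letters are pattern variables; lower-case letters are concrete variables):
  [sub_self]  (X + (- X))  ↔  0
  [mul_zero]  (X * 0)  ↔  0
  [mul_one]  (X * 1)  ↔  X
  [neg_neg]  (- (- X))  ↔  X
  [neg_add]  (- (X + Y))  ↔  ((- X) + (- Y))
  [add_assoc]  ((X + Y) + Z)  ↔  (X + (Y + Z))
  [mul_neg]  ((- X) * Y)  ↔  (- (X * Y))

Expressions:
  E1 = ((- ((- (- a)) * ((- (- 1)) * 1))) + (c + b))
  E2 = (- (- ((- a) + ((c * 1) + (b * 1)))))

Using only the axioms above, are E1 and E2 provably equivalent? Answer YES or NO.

YES

step 1: neg_neg (→) rewrites (- (- 1)) into 1, now ((- ((- (- a)) * (1 * 1))) + (c + b))
step 2: mul_one (→) rewrites (1 * 1) into 1, now ((- ((- (- a)) * 1)) + (c + b))
step 3: neg_neg (→) rewrites (- (- a)) into a, now ((- (a * 1)) + (c + b))
step 4: mul_one (→) rewrites (a * 1) into a, now ((- a) + (c + b))
step 5: mul_one (←) rewrites c into (c * 1), now ((- a) + ((c * 1) + b))
step 6: neg_neg (←) rewrites ((- a) + ((c * 1) + b)) into (- (- ((- a) + ((c * 1) + b))))
step 7: mul_one (←) rewrites b into (b * 1), which is E2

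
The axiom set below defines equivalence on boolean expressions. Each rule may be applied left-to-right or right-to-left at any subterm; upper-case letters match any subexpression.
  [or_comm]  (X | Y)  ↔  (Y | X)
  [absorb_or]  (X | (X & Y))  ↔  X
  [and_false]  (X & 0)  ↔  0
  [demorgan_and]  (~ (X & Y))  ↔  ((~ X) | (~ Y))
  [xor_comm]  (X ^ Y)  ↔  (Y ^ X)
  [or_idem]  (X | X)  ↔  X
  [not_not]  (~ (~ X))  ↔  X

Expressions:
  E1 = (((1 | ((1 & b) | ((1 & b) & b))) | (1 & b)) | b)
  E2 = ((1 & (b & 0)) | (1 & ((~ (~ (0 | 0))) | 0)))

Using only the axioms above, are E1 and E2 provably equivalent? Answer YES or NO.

NO

All listed rules preserve value, hence provable equivalence implies equal values everywhere; look for a separating assignment.
b=0 gives E1 ↦ 1, E2 ↦ 0; values differ ⇒ not provably equivalent.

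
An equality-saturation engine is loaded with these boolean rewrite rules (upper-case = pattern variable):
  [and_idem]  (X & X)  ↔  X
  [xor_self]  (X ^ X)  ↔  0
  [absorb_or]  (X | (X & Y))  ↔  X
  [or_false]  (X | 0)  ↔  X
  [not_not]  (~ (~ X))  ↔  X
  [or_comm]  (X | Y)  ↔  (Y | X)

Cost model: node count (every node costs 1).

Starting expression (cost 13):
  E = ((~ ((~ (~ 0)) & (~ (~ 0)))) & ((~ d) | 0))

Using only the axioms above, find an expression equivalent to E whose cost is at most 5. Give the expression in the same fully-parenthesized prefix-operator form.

1. [and_idem →] ((~ (~ 0)) & (~ (~ 0)))  →  (~ (~ 0));  E = ((~ (~ (~ 0))) & ((~ d) | 0))
2. [not_not →] (~ (~ 0))  →  0;  E = ((~ 0) & ((~ d) | 0))
3. [or_false →] ((~ d) | 0)  →  (~ d);  cost 5 ≤ 5, done

((~ 0) & (~ d))   [cost 5]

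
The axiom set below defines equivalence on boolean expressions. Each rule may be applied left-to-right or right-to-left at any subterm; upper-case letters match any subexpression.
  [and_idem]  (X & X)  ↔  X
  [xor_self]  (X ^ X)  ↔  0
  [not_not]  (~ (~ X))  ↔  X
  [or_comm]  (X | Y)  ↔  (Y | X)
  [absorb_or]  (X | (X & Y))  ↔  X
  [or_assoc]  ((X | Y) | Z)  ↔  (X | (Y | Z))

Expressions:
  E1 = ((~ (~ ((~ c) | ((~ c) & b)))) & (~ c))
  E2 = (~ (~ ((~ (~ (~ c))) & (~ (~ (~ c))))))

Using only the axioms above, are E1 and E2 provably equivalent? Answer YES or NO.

YES

(1) ((~ c) | ((~ c) & b))  =[absorb_or →]=  (~ c)    ⊢ ((~ (~ (~ c))) & (~ c))
(2) (~ (~ (~ c)))  =[not_not →]=  (~ c)    ⊢ ((~ c) & (~ c))
(3) ((~ c) & (~ c))  =[and_idem →]=  (~ c)
(4) (~ c)  =[not_not ←]=  (~ (~ (~ c)))
(5) (~ c)  =[not_not ←]=  (~ (~ (~ c)))    ⊢ (~ (~ (~ (~ (~ c)))))
(6) (~ (~ (~ c)))  =[and_idem ←]=  ((~ (~ (~ c))) & (~ (~ (~ c))))    ⊢ E2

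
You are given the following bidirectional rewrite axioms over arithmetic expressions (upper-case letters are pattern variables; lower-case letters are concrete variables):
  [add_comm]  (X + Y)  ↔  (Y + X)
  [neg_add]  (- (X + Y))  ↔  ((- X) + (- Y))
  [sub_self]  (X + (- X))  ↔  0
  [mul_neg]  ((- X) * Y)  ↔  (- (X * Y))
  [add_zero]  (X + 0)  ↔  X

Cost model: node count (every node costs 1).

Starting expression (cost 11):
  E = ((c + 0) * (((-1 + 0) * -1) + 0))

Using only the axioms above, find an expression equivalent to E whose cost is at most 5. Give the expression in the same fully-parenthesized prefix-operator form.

(c * (-1 * -1))   [cost 5]

step 1: add_zero (→) rewrites (c + 0) into c, now (c * (((-1 + 0) * -1) + 0))
step 2: add_zero (→) rewrites (-1 + 0) into -1, now (c * ((-1 * -1) + 0))
step 3: add_zero (→) rewrites ((-1 * -1) + 0) into (-1 * -1), reaching cost 5 (bound 5)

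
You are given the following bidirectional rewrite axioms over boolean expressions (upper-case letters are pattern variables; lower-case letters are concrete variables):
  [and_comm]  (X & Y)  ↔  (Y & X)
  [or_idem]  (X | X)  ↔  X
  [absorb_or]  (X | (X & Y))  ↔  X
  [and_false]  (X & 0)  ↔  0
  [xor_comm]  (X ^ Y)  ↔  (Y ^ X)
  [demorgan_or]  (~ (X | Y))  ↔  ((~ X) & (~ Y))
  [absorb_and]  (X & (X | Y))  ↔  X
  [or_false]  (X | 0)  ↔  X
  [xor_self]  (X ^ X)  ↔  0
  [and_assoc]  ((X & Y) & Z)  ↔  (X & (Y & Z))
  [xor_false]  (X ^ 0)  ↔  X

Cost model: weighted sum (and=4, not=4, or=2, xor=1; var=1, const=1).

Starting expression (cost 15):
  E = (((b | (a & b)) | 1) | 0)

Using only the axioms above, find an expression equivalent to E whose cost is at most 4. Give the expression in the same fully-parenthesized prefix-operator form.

(b | 1)   [cost 4]

1. [and_comm →] (a & b)  →  (b & a);  E = (((b | (b & a)) | 1) | 0)
2. [absorb_or →] (b | (b & a))  →  b;  E = ((b | 1) | 0)
3. [or_false →] ((b | 1) | 0)  →  (b | 1);  cost 4 ≤ 4, done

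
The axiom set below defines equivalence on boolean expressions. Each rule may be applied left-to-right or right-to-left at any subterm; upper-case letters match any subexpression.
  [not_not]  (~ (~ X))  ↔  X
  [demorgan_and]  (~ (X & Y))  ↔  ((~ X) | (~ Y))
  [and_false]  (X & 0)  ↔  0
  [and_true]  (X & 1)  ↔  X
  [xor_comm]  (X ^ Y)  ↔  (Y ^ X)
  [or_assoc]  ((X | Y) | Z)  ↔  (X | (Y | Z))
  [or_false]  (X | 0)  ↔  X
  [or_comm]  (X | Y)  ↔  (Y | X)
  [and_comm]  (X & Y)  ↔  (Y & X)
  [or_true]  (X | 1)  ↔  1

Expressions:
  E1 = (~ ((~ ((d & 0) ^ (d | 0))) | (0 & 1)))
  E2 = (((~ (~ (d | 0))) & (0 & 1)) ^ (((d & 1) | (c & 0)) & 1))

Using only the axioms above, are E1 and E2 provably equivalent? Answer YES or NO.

(1) (0 & 1)  =[and_true →]=  0    ⊢ (~ ((~ ((d & 0) ^ (d | 0))) | 0))
(2) ((~ ((d & 0) ^ (d | 0))) | 0)  =[or_false →]=  (~ ((d & 0) ^ (d | 0)))    ⊢ (~ (~ ((d & 0) ^ (d | 0))))
(3) (~ (~ ((d & 0) ^ (d | 0))))  =[not_not →]=  ((d & 0) ^ (d | 0))
(4) 0  =[and_true ←]=  (0 & 1)    ⊢ ((d & (0 & 1)) ^ (d | 0))
(5) d  =[not_not ←]=  (~ (~ d))    ⊢ (((~ (~ d)) & (0 & 1)) ^ (d | 0))
(6) 0  =[and_false ←]=  (c & 0)    ⊢ (((~ (~ d)) & (0 & 1)) ^ (d | (c & 0)))
(7) (d | (c & 0))  =[and_true ←]=  ((d | (c & 0)) & 1)    ⊢ (((~ (~ d)) & (0 & 1)) ^ ((d | (c & 0)) & 1))
(8) d  =[and_true ←]=  (d & 1)    ⊢ (((~ (~ d)) & (0 & 1)) ^ (((d & 1) | (c & 0)) & 1))
(9) d  =[or_false ←]=  (d | 0)    ⊢ E2

YES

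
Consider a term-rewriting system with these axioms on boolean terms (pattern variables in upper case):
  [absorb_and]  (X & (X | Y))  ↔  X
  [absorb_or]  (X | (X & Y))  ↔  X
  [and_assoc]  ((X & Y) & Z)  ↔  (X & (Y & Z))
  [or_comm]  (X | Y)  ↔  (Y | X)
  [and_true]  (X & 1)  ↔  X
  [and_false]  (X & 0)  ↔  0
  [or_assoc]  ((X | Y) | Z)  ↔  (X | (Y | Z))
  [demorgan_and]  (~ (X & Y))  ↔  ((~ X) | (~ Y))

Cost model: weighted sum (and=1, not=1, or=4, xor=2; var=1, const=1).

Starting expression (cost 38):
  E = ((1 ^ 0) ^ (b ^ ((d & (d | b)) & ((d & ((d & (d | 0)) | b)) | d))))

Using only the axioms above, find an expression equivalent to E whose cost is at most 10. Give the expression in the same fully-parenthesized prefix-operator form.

1. [absorb_and →] (d & (d | 0))  →  d;  E = ((1 ^ 0) ^ (b ^ ((d & (d | b)) & ((d & (d | b)) | d))))
2. [absorb_and →] ((d & (d | b)) & ((d & (d | b)) | d))  →  (d & (d | b));  E = ((1 ^ 0) ^ (b ^ (d & (d | b))))
3. [absorb_and →] (d & (d | b))  →  d;  cost 10 ≤ 10, done

((1 ^ 0) ^ (b ^ d))   [cost 10]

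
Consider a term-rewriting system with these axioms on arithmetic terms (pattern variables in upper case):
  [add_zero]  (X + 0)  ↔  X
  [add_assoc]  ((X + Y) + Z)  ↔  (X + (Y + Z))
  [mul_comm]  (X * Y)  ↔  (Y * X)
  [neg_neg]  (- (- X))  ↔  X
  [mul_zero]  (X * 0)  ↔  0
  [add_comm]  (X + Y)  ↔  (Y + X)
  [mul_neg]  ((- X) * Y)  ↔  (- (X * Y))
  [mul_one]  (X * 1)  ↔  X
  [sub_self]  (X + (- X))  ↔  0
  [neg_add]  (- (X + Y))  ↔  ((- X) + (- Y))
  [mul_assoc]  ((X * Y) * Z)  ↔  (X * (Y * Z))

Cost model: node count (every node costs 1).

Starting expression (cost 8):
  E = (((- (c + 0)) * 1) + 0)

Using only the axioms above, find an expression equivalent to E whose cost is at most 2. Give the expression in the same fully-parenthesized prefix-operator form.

(- c)   [cost 2]

step 1: add_zero (→) rewrites (((- (c + 0)) * 1) + 0) into ((- (c + 0)) * 1)
step 2: add_zero (→) rewrites (c + 0) into c, now ((- c) * 1)
step 3: mul_one (→) rewrites ((- c) * 1) into (- c), reaching cost 2 (bound 2)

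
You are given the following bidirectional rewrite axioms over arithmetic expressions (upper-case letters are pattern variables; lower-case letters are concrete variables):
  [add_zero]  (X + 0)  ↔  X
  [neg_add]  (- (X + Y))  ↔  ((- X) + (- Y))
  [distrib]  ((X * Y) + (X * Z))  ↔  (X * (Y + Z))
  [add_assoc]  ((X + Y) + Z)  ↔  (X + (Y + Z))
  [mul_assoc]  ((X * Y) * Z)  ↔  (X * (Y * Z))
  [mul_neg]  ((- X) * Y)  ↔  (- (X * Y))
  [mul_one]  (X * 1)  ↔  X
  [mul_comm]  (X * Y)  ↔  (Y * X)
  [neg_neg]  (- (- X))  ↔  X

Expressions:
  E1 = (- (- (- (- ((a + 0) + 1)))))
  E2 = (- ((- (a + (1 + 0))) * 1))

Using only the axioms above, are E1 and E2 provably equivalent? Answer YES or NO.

step 1: neg_neg (→) rewrites (- (- (- (- ((a + 0) + 1))))) into (- (- ((a + 0) + 1)))
step 2: neg_neg (→) rewrites (- (- ((a + 0) + 1))) into ((a + 0) + 1)
step 3: add_zero (→) rewrites (a + 0) into a, now (a + 1)
step 4: add_zero (←) rewrites 1 into (1 + 0), now (a + (1 + 0))
step 5: neg_neg (←) rewrites (a + (1 + 0)) into (- (- (a + (1 + 0))))
step 6: mul_one (←) rewrites (- (a + (1 + 0))) into ((- (a + (1 + 0))) * 1), which is E2

YES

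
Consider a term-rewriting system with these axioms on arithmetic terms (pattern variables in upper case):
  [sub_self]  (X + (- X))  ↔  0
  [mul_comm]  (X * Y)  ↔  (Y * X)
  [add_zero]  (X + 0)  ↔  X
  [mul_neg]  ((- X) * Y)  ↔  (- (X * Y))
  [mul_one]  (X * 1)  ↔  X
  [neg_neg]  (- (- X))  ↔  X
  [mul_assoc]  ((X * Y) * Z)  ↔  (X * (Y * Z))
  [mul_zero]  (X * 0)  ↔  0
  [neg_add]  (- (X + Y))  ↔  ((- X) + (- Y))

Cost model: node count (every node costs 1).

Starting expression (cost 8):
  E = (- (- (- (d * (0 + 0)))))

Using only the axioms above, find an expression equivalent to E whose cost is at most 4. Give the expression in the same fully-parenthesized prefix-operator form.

(- (d * 0))   [cost 4]

step 1: add_zero (→) rewrites (0 + 0) into 0, now (- (- (- (d * 0))))
step 2: neg_neg (→) rewrites (- (- (d * 0))) into (d * 0), reaching cost 4 (bound 4)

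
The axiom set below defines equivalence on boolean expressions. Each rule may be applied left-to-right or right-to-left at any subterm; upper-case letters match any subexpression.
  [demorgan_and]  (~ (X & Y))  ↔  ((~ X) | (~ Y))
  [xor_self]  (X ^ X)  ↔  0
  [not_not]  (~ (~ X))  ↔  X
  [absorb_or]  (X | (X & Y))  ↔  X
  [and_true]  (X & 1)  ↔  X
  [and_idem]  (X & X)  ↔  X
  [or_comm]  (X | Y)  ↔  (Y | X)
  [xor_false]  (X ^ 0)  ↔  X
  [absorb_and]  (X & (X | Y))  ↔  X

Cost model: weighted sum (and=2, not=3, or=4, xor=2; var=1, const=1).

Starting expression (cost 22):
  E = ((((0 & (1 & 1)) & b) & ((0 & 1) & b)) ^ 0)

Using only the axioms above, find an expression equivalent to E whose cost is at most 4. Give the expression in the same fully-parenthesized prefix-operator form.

1. [and_idem →] (1 & 1)  →  1;  E = ((((0 & 1) & b) & ((0 & 1) & b)) ^ 0)
2. [xor_false →] ((((0 & 1) & b) & ((0 & 1) & b)) ^ 0)  →  (((0 & 1) & b) & ((0 & 1) & b))
3. [and_idem →] (((0 & 1) & b) & ((0 & 1) & b))  →  ((0 & 1) & b)
4. [and_true →] (0 & 1)  →  0;  cost 4 ≤ 4, done

(0 & b)   [cost 4]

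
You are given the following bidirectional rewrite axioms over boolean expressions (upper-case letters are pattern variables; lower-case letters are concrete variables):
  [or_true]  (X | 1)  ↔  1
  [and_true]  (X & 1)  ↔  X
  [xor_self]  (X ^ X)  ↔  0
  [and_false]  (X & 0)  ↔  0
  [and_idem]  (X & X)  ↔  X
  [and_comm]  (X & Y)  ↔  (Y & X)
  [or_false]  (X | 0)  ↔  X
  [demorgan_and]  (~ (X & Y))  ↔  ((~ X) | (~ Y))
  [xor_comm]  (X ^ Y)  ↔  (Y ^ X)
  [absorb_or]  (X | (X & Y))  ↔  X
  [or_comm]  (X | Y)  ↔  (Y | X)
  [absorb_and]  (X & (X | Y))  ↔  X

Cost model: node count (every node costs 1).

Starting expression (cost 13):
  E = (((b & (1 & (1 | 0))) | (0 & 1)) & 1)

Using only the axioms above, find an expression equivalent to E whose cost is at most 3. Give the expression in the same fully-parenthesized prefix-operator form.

(b & 1)   [cost 3]

(1) (1 & (1 | 0))  =[absorb_and →]=  1    ⊢ (((b & 1) | (0 & 1)) & 1)
(2) (b & 1)  =[and_true →]=  b    ⊢ ((b | (0 & 1)) & 1)
(3) (0 & 1)  =[and_true →]=  0    ⊢ ((b | 0) & 1)
(4) (b | 0)  =[or_false →]=  b    ⊢ cost 3, within 3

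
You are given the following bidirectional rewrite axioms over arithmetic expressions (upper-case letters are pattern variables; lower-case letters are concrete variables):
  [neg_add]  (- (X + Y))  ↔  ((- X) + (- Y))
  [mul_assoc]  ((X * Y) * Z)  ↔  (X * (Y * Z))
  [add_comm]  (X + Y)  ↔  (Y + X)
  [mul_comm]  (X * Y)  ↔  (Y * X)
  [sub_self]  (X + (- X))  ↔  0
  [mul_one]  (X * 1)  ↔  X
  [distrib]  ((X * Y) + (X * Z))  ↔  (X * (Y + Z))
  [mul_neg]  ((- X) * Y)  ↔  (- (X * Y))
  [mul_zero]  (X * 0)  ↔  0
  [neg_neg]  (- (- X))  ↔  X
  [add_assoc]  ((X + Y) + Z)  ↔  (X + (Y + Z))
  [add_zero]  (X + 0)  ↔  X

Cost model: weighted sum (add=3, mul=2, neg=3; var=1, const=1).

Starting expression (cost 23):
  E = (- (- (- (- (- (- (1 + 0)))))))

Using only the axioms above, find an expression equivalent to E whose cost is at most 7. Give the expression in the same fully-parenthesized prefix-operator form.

(1) (- (- (- (- (- (1 + 0))))))  =[neg_neg →]=  (- (- (- (1 + 0))))    ⊢ (- (- (- (- (1 + 0)))))
(2) (1 + 0)  =[add_zero →]=  1    ⊢ (- (- (- (- 1))))
(3) (- (- (- 1)))  =[neg_neg →]=  (- 1)    ⊢ cost 7, within 7

(- (- 1))   [cost 7]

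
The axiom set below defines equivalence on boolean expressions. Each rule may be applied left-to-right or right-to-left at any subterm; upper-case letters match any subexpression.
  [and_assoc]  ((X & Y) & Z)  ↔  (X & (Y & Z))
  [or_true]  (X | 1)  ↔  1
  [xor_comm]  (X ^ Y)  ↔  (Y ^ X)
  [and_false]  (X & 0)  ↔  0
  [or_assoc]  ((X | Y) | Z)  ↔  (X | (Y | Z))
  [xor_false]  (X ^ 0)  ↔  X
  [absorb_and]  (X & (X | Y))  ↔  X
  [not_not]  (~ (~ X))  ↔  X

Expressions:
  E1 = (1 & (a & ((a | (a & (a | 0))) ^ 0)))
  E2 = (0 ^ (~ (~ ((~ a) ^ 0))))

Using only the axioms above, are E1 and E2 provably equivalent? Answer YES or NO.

NO

All listed rules preserve value, hence provable equivalence implies equal values everywhere; look for a separating assignment.
a=0 gives E1 ↦ 0, E2 ↦ 1; values differ ⇒ not provably equivalent.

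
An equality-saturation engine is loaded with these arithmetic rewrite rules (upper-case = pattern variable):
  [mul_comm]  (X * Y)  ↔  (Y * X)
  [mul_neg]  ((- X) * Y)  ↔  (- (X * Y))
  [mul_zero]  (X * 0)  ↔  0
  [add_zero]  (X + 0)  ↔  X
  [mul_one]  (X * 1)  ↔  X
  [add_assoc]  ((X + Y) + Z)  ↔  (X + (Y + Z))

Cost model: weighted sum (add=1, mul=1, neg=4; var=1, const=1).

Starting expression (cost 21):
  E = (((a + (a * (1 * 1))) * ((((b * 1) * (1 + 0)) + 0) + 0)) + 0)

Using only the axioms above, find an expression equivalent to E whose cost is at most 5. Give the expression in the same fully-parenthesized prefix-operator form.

(1) (((a + (a * (1 * 1))) * ((((b * 1) * (1 + 0)) + 0) + 0)) + 0)  =[add_zero →]=  ((a + (a * (1 * 1))) * ((((b * 1) * (1 + 0)) + 0) + 0))
(2) (1 + 0)  =[add_zero →]=  1    ⊢ ((a + (a * (1 * 1))) * ((((b * 1) * 1) + 0) + 0))
(3) (((b * 1) * 1) + 0)  =[add_zero →]=  ((b * 1) * 1)    ⊢ ((a + (a * (1 * 1))) * (((b * 1) * 1) + 0))
(4) (1 * 1)  =[mul_one →]=  1    ⊢ ((a + (a * 1)) * (((b * 1) * 1) + 0))
(5) (b * 1)  =[mul_one →]=  b    ⊢ ((a + (a * 1)) * ((b * 1) + 0))
(6) (a * 1)  =[mul_one →]=  a    ⊢ ((a + a) * ((b * 1) + 0))
(7) (b * 1)  =[mul_one →]=  b    ⊢ ((a + a) * (b + 0))
(8) (b + 0)  =[add_zero →]=  b    ⊢ cost 5, within 5

((a + a) * b)   [cost 5]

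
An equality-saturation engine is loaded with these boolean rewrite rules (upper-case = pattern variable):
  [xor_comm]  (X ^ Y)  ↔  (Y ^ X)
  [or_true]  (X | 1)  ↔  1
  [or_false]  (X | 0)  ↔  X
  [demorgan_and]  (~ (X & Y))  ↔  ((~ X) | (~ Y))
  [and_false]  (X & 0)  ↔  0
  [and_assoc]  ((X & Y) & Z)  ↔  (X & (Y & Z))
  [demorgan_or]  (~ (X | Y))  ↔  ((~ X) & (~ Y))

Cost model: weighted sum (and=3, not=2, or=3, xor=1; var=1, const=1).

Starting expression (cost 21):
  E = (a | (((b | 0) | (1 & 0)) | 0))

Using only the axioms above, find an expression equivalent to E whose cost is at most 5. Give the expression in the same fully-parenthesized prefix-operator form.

1. [or_false →] (((b | 0) | (1 & 0)) | 0)  →  ((b | 0) | (1 & 0));  E = (a | ((b | 0) | (1 & 0)))
2. [and_false →] (1 & 0)  →  0;  E = (a | ((b | 0) | 0))
3. [or_false →] ((b | 0) | 0)  →  (b | 0);  E = (a | (b | 0))
4. [or_false →] (b | 0)  →  b;  cost 5 ≤ 5, done

(a | b)   [cost 5]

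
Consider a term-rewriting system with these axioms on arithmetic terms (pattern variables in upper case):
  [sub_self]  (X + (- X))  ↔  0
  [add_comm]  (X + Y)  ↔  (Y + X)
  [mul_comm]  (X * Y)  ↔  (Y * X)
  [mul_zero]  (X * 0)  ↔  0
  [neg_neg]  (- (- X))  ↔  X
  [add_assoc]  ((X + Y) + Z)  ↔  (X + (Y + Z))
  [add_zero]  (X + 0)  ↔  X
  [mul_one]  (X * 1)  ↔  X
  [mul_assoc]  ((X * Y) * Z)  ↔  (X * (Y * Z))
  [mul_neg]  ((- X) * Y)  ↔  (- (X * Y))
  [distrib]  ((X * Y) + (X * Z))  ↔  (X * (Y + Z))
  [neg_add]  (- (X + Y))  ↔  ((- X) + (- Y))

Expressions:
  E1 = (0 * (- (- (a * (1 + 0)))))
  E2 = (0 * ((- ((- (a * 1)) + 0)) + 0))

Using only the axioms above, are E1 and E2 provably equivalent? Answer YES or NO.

YES

1. [add_zero →] (1 + 0)  →  1;  E1 = (0 * (- (- (a * 1))))
2. [add_zero ←] (- (a * 1))  →  ((- (a * 1)) + 0);  E1 = (0 * (- ((- (a * 1)) + 0)))
3. [add_zero ←] (- ((- (a * 1)) + 0))  →  ((- ((- (a * 1)) + 0)) + 0);  this is E2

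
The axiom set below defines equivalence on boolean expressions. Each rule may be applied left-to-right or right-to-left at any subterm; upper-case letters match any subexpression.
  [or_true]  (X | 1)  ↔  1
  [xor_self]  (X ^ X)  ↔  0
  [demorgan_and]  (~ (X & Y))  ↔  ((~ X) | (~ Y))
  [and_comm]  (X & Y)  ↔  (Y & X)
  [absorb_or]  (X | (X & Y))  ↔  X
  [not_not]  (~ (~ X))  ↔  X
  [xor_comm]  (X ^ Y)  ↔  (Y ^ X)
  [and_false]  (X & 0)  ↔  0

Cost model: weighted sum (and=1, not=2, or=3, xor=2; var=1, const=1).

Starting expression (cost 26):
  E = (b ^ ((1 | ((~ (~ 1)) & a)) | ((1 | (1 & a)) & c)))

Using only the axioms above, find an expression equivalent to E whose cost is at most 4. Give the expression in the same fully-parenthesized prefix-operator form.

(b ^ 1)   [cost 4]

1. [not_not →] (~ (~ 1))  →  1;  E = (b ^ ((1 | (1 & a)) | ((1 | (1 & a)) & c)))
2. [absorb_or →] ((1 | (1 & a)) | ((1 | (1 & a)) & c))  →  (1 | (1 & a));  E = (b ^ (1 | (1 & a)))
3. [absorb_or →] (1 | (1 & a))  →  1;  cost 4 ≤ 4, done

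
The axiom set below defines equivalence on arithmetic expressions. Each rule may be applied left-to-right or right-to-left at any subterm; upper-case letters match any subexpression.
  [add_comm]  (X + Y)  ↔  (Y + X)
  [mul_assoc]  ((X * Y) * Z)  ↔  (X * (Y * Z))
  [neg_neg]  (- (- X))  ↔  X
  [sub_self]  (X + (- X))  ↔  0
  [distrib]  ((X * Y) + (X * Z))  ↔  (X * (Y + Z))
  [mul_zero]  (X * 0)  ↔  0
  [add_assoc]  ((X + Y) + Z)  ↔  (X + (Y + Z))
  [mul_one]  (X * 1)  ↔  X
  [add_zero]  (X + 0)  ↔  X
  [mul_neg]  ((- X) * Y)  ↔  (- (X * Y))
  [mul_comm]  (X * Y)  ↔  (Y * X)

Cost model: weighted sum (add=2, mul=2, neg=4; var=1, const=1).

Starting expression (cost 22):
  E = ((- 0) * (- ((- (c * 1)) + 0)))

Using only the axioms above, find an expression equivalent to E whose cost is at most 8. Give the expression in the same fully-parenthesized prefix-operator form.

(1) (c * 1)  =[mul_one →]=  c    ⊢ ((- 0) * (- ((- c) + 0)))
(2) ((- c) + 0)  =[add_zero →]=  (- c)    ⊢ ((- 0) * (- (- c)))
(3) (- (- c))  =[neg_neg →]=  c    ⊢ cost 8, within 8

((- 0) * c)   [cost 8]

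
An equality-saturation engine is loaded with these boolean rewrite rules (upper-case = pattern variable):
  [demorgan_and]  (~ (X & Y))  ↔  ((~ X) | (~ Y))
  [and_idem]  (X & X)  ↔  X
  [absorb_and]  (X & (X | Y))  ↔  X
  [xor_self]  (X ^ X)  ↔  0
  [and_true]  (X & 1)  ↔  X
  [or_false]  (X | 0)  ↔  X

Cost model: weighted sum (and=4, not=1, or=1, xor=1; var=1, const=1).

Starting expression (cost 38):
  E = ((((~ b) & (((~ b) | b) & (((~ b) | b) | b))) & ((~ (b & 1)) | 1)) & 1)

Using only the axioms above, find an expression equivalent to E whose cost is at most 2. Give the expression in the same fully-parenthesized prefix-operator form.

(~ b)   [cost 2]

(1) (((~ b) | b) & (((~ b) | b) | b))  =[absorb_and →]=  ((~ b) | b)    ⊢ ((((~ b) & ((~ b) | b)) & ((~ (b & 1)) | 1)) & 1)
(2) ((~ b) & ((~ b) | b))  =[absorb_and →]=  (~ b)    ⊢ (((~ b) & ((~ (b & 1)) | 1)) & 1)
(3) (b & 1)  =[and_true →]=  b    ⊢ (((~ b) & ((~ b) | 1)) & 1)
(4) (((~ b) & ((~ b) | 1)) & 1)  =[and_true →]=  ((~ b) & ((~ b) | 1))
(5) ((~ b) & ((~ b) | 1))  =[absorb_and →]=  (~ b)    ⊢ cost 2, within 2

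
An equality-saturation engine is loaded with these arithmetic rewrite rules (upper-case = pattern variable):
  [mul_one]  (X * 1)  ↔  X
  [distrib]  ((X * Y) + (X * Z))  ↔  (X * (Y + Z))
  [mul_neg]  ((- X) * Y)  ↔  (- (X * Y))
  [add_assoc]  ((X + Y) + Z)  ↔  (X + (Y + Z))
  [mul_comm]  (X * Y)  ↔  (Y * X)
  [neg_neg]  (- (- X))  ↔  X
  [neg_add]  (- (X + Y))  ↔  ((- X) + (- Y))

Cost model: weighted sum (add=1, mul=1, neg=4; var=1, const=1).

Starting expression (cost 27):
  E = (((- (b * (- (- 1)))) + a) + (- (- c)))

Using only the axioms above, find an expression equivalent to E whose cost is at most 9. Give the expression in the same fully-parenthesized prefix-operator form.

((- b) + (a + c))   [cost 9]

(1) (- (- 1))  =[neg_neg →]=  1    ⊢ (((- (b * 1)) + a) + (- (- c)))
(2) (b * 1)  =[mul_one →]=  b    ⊢ (((- b) + a) + (- (- c)))
(3) (((- b) + a) + (- (- c)))  =[add_assoc →]=  ((- b) + (a + (- (- c))))
(4) (- (- c))  =[neg_neg →]=  c    ⊢ cost 9, within 9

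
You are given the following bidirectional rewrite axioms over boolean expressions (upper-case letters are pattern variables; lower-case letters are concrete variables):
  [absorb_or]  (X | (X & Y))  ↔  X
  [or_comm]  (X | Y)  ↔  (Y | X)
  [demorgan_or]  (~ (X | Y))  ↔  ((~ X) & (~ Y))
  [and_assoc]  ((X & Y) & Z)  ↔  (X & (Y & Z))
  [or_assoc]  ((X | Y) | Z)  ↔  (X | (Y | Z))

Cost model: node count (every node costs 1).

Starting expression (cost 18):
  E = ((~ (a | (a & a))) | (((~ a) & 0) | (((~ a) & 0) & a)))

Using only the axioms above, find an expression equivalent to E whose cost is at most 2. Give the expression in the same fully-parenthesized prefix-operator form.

(~ a)   [cost 2]

(1) (((~ a) & 0) | (((~ a) & 0) & a))  =[absorb_or →]=  ((~ a) & 0)    ⊢ ((~ (a | (a & a))) | ((~ a) & 0))
(2) (a | (a & a))  =[absorb_or →]=  a    ⊢ ((~ a) | ((~ a) & 0))
(3) ((~ a) | ((~ a) & 0))  =[absorb_or →]=  (~ a)    ⊢ cost 2, within 2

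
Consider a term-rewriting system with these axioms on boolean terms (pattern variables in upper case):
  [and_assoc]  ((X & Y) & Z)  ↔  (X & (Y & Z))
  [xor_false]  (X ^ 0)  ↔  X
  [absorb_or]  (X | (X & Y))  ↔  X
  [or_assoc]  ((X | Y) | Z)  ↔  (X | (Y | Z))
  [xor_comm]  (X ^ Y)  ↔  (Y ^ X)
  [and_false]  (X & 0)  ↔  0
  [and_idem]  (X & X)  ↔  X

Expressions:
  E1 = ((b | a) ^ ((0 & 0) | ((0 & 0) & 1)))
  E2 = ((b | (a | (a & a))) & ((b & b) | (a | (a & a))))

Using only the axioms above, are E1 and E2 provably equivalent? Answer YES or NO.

(1) ((0 & 0) | ((0 & 0) & 1))  =[absorb_or →]=  (0 & 0)    ⊢ ((b | a) ^ (0 & 0))
(2) (0 & 0)  =[and_idem →]=  0    ⊢ ((b | a) ^ 0)
(3) ((b | a) ^ 0)  =[xor_false →]=  (b | a)
(4) a  =[absorb_or ←]=  (a | (a & a))    ⊢ (b | (a | (a & a)))
(5) (b | (a | (a & a)))  =[and_idem ←]=  ((b | (a | (a & a))) & (b | (a | (a & a))))
(6) b  =[and_idem ←]=  (b & b)    ⊢ E2

YES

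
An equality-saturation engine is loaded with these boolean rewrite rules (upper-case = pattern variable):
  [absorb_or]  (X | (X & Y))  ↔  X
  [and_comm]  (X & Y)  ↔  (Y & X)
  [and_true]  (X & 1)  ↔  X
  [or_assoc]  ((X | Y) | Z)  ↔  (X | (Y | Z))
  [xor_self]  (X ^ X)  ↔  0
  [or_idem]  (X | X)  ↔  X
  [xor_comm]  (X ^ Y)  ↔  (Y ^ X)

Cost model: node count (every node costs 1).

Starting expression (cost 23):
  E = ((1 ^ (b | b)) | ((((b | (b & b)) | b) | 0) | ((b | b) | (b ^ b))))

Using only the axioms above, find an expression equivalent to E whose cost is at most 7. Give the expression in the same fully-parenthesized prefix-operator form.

step 1: absorb_or (→) rewrites (b | (b & b)) into b, now ((1 ^ (b | b)) | (((b | b) | 0) | ((b | b) | (b ^ b))))
step 2: xor_self (→) rewrites (b ^ b) into 0, now ((1 ^ (b | b)) | (((b | b) | 0) | ((b | b) | 0)))
step 3: or_idem (→) rewrites (b | b) into b, now ((1 ^ b) | (((b | b) | 0) | ((b | b) | 0)))
step 4: or_idem (→) rewrites (((b | b) | 0) | ((b | b) | 0)) into ((b | b) | 0), now ((1 ^ b) | ((b | b) | 0))
step 5: or_idem (→) rewrites (b | b) into b, reaching cost 7 (bound 7)

((1 ^ b) | (b | 0))   [cost 7]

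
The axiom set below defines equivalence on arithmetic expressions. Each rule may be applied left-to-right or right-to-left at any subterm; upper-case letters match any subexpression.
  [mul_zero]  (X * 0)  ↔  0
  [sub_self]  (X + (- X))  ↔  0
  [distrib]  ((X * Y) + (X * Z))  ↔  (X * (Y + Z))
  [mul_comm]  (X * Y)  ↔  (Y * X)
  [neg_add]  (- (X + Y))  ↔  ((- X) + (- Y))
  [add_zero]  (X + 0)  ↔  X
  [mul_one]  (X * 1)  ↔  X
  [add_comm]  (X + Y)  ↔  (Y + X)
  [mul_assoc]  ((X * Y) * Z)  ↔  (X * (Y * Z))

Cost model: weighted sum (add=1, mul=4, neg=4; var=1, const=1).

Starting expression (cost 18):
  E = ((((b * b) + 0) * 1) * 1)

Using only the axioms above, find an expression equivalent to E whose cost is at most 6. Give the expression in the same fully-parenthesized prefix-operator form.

(b * b)   [cost 6]

(1) ((b * b) + 0)  =[add_zero →]=  (b * b)    ⊢ (((b * b) * 1) * 1)
(2) ((b * b) * 1)  =[mul_one →]=  (b * b)    ⊢ ((b * b) * 1)
(3) ((b * b) * 1)  =[mul_one →]=  (b * b)    ⊢ cost 6, within 6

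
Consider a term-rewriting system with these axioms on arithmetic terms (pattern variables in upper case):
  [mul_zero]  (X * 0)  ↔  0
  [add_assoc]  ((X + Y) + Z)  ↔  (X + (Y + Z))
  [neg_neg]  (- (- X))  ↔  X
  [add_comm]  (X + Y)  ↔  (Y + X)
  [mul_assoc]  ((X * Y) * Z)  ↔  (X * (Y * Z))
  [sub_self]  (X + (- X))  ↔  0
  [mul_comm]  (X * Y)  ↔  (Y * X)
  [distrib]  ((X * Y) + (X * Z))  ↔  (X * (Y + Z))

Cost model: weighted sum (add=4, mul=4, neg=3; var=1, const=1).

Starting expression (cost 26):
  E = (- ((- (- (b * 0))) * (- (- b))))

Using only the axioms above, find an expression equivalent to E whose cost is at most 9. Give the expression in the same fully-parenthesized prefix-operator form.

(- (0 * b))   [cost 9]

(1) (- (- (b * 0)))  =[neg_neg →]=  (b * 0)    ⊢ (- ((b * 0) * (- (- b))))
(2) (b * 0)  =[mul_zero →]=  0    ⊢ (- (0 * (- (- b))))
(3) (- (- b))  =[neg_neg →]=  b    ⊢ cost 9, within 9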